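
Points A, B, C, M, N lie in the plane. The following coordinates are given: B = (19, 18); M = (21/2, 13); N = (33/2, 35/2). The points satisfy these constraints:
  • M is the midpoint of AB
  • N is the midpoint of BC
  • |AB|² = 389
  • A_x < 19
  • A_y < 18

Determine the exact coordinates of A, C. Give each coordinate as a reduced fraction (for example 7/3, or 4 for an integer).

A = (2, 8)
C = (14, 17)

1. A_x = 2  [A = 2·M−B = 2·(21/2, 13)−(19, 18)]
2. A_y = 8  [A = 2·M−B = 2·(21/2, 13)−(19, 18)]
   so A = (2, 8)
3. C_x = 14  [C = 2·N−B = 2·(33/2, 35/2)−(19, 18)]
4. C_y = 17  [C = 2·N−B = 2·(33/2, 35/2)−(19, 18)]
   so C = (14, 17)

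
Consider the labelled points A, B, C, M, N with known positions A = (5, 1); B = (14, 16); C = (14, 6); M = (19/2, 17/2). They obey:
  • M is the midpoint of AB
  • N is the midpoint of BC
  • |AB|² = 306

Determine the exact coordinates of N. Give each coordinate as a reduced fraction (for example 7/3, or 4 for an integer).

1. N_x = 14  [2·N = B+C = (14, 16)+(14, 6)]
2. N_y = 11  [2·N = B+C = (14, 16)+(14, 6)]
   so N = (14, 11)

N = (14, 11)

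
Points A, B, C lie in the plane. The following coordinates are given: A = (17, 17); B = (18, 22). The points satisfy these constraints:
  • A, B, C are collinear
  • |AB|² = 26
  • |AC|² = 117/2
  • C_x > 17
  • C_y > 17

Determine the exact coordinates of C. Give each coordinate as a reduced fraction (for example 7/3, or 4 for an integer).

C = (37/2, 49/2)

1. C_x = 37/2  [[A, B, C are collinear ⇒ -5x+1y+68=0] ∩ [|C−(17, 17)|²=117/2]]
2. C_y = 49/2  [[A, B, C are collinear ⇒ -5x+1y+68=0] ∩ [|C−(17, 17)|²=117/2]]
   so C = (37/2, 49/2)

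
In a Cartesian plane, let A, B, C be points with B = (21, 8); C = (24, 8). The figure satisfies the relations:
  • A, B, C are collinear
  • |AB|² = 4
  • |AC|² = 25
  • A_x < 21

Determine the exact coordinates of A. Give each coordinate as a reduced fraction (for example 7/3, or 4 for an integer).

A = (19, 8)

1. A_x = 19  [[A, B, C are collinear ⇒ 3y-24=0] ∩ [|A−(21, 8)|²=4]]
2. A_y = 8  [[A, B, C are collinear ⇒ 3y-24=0] ∩ [|A−(21, 8)|²=4]]
   so A = (19, 8)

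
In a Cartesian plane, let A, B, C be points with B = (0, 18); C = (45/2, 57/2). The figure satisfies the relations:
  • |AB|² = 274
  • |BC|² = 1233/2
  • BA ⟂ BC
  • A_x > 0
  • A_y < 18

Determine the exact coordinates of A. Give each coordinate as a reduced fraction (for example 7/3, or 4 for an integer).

1. A_x = 7  [[BA ⟂ BC ⇒ 45/2x+21/2y-189=0] ∩ [|A−(0, 18)|²=274]]
2. A_y = 3  [[BA ⟂ BC ⇒ 45/2x+21/2y-189=0] ∩ [|A−(0, 18)|²=274]]
   so A = (7, 3)

A = (7, 3)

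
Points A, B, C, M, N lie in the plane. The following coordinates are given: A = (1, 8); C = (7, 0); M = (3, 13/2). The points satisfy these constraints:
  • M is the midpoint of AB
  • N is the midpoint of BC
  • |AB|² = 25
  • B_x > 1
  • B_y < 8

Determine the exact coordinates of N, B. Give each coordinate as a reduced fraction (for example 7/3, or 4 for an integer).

1. B_x = 5  [B = 2·M−A = 2·(3, 13/2)−(1, 8)]
2. B_y = 5  [B = 2·M−A = 2·(3, 13/2)−(1, 8)]
   so B = (5, 5)
3. N_x = 6  [2·N = B+C = (5, 5)+(7, 0)]
4. N_y = 5/2  [2·N = B+C = (5, 5)+(7, 0)]
   so N = (6, 5/2)

N = (6, 5/2)
B = (5, 5)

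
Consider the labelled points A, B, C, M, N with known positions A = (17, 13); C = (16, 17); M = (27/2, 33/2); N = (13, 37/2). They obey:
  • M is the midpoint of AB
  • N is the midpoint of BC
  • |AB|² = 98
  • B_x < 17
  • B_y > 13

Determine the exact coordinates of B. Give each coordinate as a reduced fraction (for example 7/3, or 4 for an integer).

1. B_x = 10  [B = 2·M−A = 2·(27/2, 33/2)−(17, 13)]
2. B_y = 20  [B = 2·M−A = 2·(27/2, 33/2)−(17, 13)]
   so B = (10, 20)

B = (10, 20)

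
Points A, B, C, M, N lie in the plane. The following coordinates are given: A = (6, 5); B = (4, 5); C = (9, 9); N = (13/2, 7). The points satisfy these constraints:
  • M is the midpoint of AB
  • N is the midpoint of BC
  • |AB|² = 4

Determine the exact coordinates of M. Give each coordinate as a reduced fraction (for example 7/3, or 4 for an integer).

1. M_x = 5  [2·M = A+B = (6, 5)+(4, 5)]
2. M_y = 5  [2·M = A+B = (6, 5)+(4, 5)]
   so M = (5, 5)

M = (5, 5)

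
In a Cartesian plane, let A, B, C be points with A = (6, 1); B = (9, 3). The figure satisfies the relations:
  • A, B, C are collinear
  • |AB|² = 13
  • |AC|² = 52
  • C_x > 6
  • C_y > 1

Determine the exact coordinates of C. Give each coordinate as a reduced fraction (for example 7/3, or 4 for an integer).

1. C_x = 12  [[A, B, C are collinear ⇒ -2x+3y+9=0] ∩ [|C−(6, 1)|²=52]]
2. C_y = 5  [[A, B, C are collinear ⇒ -2x+3y+9=0] ∩ [|C−(6, 1)|²=52]]
   so C = (12, 5)

C = (12, 5)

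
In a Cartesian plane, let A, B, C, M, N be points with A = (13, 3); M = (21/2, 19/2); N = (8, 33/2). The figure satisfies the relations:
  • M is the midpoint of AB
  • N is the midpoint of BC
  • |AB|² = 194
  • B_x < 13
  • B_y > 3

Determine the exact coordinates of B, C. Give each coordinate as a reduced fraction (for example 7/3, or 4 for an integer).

B = (8, 16)
C = (8, 17)

1. B_x = 8  [B = 2·M−A = 2·(21/2, 19/2)−(13, 3)]
2. B_y = 16  [B = 2·M−A = 2·(21/2, 19/2)−(13, 3)]
   so B = (8, 16)
3. C_x = 8  [C = 2·N−B = 2·(8, 33/2)−(8, 16)]
4. C_y = 17  [C = 2·N−B = 2·(8, 33/2)−(8, 16)]
   so C = (8, 17)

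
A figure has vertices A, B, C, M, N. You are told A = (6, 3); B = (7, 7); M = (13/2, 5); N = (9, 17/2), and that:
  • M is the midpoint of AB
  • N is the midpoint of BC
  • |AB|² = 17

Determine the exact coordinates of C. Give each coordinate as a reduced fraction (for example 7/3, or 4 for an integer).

1. C_x = 11  [C = 2·N−B = 2·(9, 17/2)−(7, 7)]
2. C_y = 10  [C = 2·N−B = 2·(9, 17/2)−(7, 7)]
   so C = (11, 10)

C = (11, 10)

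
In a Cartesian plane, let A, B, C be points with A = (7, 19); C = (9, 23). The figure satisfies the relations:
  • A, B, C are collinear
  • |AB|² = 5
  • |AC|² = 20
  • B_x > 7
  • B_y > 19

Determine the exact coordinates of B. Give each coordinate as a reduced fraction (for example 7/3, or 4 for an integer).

1. B_x = 8  [[A, B, C are collinear ⇒ 4x-2y+10=0] ∩ [|B−(7, 19)|²=5]]
2. B_y = 21  [[A, B, C are collinear ⇒ 4x-2y+10=0] ∩ [|B−(7, 19)|²=5]]
   so B = (8, 21)

B = (8, 21)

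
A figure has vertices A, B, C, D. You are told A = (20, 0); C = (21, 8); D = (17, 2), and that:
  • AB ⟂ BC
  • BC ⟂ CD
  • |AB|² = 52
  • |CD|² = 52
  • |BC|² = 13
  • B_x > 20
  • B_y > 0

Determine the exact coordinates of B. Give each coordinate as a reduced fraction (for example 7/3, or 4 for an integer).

B = (24, 6)

1. B_x = 24  [[BC ⟂ CD ⇒ 4x+6y-132=0] ∩ [|B−(20, 0)|²=52]]
2. B_y = 6  [[BC ⟂ CD ⇒ 4x+6y-132=0] ∩ [|B−(20, 0)|²=52]]
   so B = (24, 6)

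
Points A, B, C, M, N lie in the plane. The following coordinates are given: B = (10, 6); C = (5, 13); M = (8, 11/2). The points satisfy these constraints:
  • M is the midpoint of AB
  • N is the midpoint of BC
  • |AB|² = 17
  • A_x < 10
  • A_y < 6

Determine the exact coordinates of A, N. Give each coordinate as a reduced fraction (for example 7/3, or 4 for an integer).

A = (6, 5)
N = (15/2, 19/2)

1. A_x = 6  [A = 2·M−B = 2·(8, 11/2)−(10, 6)]
2. A_y = 5  [A = 2·M−B = 2·(8, 11/2)−(10, 6)]
   so A = (6, 5)
3. N_x = 15/2  [2·N = B+C = (10, 6)+(5, 13)]
4. N_y = 19/2  [2·N = B+C = (10, 6)+(5, 13)]
   so N = (15/2, 19/2)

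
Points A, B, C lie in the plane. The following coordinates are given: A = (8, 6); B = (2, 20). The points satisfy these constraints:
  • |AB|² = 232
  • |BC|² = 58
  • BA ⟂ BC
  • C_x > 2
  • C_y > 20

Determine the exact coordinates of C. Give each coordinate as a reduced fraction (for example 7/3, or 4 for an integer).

1. C_x = 9  [[BA ⟂ BC ⇒ 6x-14y+268=0] ∩ [|C−(2, 20)|²=58]]
2. C_y = 23  [[BA ⟂ BC ⇒ 6x-14y+268=0] ∩ [|C−(2, 20)|²=58]]
   so C = (9, 23)

C = (9, 23)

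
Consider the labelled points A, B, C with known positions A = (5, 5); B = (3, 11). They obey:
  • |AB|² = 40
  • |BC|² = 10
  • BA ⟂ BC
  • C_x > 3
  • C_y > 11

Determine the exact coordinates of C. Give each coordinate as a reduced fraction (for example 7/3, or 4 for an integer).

1. C_x = 6  [[BA ⟂ BC ⇒ 2x-6y+60=0] ∩ [|C−(3, 11)|²=10]]
2. C_y = 12  [[BA ⟂ BC ⇒ 2x-6y+60=0] ∩ [|C−(3, 11)|²=10]]
   so C = (6, 12)

C = (6, 12)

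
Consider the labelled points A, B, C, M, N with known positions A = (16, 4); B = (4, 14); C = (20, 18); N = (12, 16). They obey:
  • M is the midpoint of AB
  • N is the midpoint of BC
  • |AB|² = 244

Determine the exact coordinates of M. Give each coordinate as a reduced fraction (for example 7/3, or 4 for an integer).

M = (10, 9)

1. M_x = 10  [2·M = A+B = (16, 4)+(4, 14)]
2. M_y = 9  [2·M = A+B = (16, 4)+(4, 14)]
   so M = (10, 9)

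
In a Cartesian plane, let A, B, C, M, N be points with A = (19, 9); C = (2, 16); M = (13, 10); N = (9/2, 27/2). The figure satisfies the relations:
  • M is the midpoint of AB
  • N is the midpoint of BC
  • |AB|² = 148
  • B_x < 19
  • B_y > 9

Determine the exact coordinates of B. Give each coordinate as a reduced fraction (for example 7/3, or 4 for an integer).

B = (7, 11)

1. B_x = 7  [B = 2·M−A = 2·(13, 10)−(19, 9)]
2. B_y = 11  [B = 2·M−A = 2·(13, 10)−(19, 9)]
   so B = (7, 11)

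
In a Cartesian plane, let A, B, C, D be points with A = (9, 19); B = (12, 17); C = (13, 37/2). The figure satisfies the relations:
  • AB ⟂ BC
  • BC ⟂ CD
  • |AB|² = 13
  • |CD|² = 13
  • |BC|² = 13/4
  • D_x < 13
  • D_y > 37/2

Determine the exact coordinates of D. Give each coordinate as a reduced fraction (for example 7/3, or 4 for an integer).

1. D_x = 10  [[BC ⟂ CD ⇒ 1x+3/2y-163/4=0] ∩ [|D−(13, 37/2)|²=13]]
2. D_y = 41/2  [[BC ⟂ CD ⇒ 1x+3/2y-163/4=0] ∩ [|D−(13, 37/2)|²=13]]
   so D = (10, 41/2)

D = (10, 41/2)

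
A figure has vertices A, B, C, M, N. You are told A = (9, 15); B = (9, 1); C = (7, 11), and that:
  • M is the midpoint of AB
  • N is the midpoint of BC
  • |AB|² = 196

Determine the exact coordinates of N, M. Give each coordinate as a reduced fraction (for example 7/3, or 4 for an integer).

1. M_x = 9  [2·M = A+B = (9, 15)+(9, 1)]
2. M_y = 8  [2·M = A+B = (9, 15)+(9, 1)]
   so M = (9, 8)
3. N_x = 8  [2·N = B+C = (9, 1)+(7, 11)]
4. N_y = 6  [2·N = B+C = (9, 1)+(7, 11)]
   so N = (8, 6)

N = (8, 6)
M = (9, 8)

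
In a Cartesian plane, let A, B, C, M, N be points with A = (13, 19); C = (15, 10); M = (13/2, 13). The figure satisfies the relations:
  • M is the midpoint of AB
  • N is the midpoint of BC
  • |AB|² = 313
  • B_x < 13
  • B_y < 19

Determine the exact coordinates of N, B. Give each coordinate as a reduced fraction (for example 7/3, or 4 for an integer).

N = (15/2, 17/2)
B = (0, 7)

1. B_x = 0  [B = 2·M−A = 2·(13/2, 13)−(13, 19)]
2. B_y = 7  [B = 2·M−A = 2·(13/2, 13)−(13, 19)]
   so B = (0, 7)
3. N_x = 15/2  [2·N = B+C = (0, 7)+(15, 10)]
4. N_y = 17/2  [2·N = B+C = (0, 7)+(15, 10)]
   so N = (15/2, 17/2)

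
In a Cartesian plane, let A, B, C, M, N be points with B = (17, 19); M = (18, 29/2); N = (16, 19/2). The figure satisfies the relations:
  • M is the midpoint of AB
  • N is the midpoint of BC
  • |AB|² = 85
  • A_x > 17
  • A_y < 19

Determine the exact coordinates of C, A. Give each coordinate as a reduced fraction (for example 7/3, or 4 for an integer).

1. A_x = 19  [A = 2·M−B = 2·(18, 29/2)−(17, 19)]
2. A_y = 10  [A = 2·M−B = 2·(18, 29/2)−(17, 19)]
   so A = (19, 10)
3. C_x = 15  [C = 2·N−B = 2·(16, 19/2)−(17, 19)]
4. C_y = 0  [C = 2·N−B = 2·(16, 19/2)−(17, 19)]
   so C = (15, 0)

C = (15, 0)
A = (19, 10)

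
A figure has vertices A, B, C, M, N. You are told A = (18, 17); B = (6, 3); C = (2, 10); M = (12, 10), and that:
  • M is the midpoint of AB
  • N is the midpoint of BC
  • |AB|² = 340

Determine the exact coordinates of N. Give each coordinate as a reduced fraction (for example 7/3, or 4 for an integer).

N = (4, 13/2)

1. N_x = 4  [2·N = B+C = (6, 3)+(2, 10)]
2. N_y = 13/2  [2·N = B+C = (6, 3)+(2, 10)]
   so N = (4, 13/2)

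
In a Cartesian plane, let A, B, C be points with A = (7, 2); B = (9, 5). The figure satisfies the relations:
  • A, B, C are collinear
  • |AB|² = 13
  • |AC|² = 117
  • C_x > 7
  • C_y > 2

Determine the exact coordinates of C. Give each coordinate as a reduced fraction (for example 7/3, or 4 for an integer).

C = (13, 11)

1. C_x = 13  [[A, B, C are collinear ⇒ -3x+2y+17=0] ∩ [|C−(7, 2)|²=117]]
2. C_y = 11  [[A, B, C are collinear ⇒ -3x+2y+17=0] ∩ [|C−(7, 2)|²=117]]
   so C = (13, 11)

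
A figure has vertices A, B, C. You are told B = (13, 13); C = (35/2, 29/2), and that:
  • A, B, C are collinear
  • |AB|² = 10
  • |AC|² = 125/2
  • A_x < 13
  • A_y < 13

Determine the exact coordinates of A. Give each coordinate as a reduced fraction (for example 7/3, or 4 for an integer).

1. A_x = 10  [[A, B, C are collinear ⇒ -3/2x+9/2y-39=0] ∩ [|A−(13, 13)|²=10]]
2. A_y = 12  [[A, B, C are collinear ⇒ -3/2x+9/2y-39=0] ∩ [|A−(13, 13)|²=10]]
   so A = (10, 12)

A = (10, 12)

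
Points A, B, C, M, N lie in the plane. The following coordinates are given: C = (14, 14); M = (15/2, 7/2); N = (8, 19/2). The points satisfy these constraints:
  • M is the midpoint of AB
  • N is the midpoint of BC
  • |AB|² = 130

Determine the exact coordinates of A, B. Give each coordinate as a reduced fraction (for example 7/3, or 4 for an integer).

A = (13, 2)
B = (2, 5)

1. B_x = 2  [B = 2·N−C = 2·(8, 19/2)−(14, 14)]
2. B_y = 5  [B = 2·N−C = 2·(8, 19/2)−(14, 14)]
   so B = (2, 5)
3. A_x = 13  [A = 2·M−B = 2·(15/2, 7/2)−(2, 5)]
4. A_y = 2  [A = 2·M−B = 2·(15/2, 7/2)−(2, 5)]
   so A = (13, 2)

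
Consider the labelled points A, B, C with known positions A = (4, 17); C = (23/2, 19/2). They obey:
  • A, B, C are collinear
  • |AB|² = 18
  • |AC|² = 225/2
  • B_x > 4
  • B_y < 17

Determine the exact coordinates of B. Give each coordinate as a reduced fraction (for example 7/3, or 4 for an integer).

1. B_x = 7  [[A, B, C are collinear ⇒ -15/2x-15/2y+315/2=0] ∩ [|B−(4, 17)|²=18]]
2. B_y = 14  [[A, B, C are collinear ⇒ -15/2x-15/2y+315/2=0] ∩ [|B−(4, 17)|²=18]]
   so B = (7, 14)

B = (7, 14)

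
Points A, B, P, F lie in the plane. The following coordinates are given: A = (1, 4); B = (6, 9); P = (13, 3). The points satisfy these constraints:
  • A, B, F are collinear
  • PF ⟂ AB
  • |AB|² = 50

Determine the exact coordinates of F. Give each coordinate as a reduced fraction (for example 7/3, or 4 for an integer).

1. F_x = 13/2  [[A, B, F are collinear ⇒ -5x+5y-15=0] ∩ [PF ⟂ AB ⇒ 5x+5y-80=0]]
2. F_y = 19/2  [[A, B, F are collinear ⇒ -5x+5y-15=0] ∩ [PF ⟂ AB ⇒ 5x+5y-80=0]]
   so F = (13/2, 19/2)

F = (13/2, 19/2)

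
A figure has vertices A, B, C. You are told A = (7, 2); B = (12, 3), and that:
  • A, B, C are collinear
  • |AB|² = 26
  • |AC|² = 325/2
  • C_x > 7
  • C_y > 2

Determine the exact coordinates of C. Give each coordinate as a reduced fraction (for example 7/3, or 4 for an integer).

C = (39/2, 9/2)

1. C_x = 39/2  [[A, B, C are collinear ⇒ -1x+5y-3=0] ∩ [|C−(7, 2)|²=325/2]]
2. C_y = 9/2  [[A, B, C are collinear ⇒ -1x+5y-3=0] ∩ [|C−(7, 2)|²=325/2]]
   so C = (39/2, 9/2)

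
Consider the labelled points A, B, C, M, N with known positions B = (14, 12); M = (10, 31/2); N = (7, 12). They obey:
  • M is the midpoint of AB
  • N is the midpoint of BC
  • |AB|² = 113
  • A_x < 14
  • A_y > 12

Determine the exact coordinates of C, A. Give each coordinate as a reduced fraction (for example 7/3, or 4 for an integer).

1. A_x = 6  [A = 2·M−B = 2·(10, 31/2)−(14, 12)]
2. A_y = 19  [A = 2·M−B = 2·(10, 31/2)−(14, 12)]
   so A = (6, 19)
3. C_x = 0  [C = 2·N−B = 2·(7, 12)−(14, 12)]
4. C_y = 12  [C = 2·N−B = 2·(7, 12)−(14, 12)]
   so C = (0, 12)

C = (0, 12)
A = (6, 19)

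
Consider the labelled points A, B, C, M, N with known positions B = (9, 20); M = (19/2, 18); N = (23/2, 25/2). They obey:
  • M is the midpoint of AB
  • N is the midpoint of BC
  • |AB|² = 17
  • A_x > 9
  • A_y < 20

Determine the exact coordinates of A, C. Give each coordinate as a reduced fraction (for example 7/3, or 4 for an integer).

1. A_x = 10  [A = 2·M−B = 2·(19/2, 18)−(9, 20)]
2. A_y = 16  [A = 2·M−B = 2·(19/2, 18)−(9, 20)]
   so A = (10, 16)
3. C_x = 14  [C = 2·N−B = 2·(23/2, 25/2)−(9, 20)]
4. C_y = 5  [C = 2·N−B = 2·(23/2, 25/2)−(9, 20)]
   so C = (14, 5)

A = (10, 16)
C = (14, 5)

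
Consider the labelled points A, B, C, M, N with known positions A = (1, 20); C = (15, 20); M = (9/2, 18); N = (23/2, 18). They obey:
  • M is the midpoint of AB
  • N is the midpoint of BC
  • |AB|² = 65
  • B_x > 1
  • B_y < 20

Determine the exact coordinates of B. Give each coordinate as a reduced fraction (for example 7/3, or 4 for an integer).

1. B_x = 8  [B = 2·M−A = 2·(9/2, 18)−(1, 20)]
2. B_y = 16  [B = 2·M−A = 2·(9/2, 18)−(1, 20)]
   so B = (8, 16)

B = (8, 16)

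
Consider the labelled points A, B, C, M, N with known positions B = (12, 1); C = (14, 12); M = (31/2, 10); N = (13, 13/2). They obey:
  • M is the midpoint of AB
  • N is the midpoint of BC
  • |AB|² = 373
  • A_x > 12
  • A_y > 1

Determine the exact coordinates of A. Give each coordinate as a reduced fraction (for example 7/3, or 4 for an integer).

1. A_x = 19  [A = 2·M−B = 2·(31/2, 10)−(12, 1)]
2. A_y = 19  [A = 2·M−B = 2·(31/2, 10)−(12, 1)]
   so A = (19, 19)

A = (19, 19)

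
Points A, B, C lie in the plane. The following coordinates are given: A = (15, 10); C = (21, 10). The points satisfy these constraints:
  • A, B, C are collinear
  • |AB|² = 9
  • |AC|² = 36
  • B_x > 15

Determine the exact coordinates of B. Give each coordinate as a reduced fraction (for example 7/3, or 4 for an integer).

1. B_x = 18  [[A, B, C are collinear ⇒ -6y+60=0] ∩ [|B−(15, 10)|²=9]]
2. B_y = 10  [[A, B, C are collinear ⇒ -6y+60=0] ∩ [|B−(15, 10)|²=9]]
   so B = (18, 10)

B = (18, 10)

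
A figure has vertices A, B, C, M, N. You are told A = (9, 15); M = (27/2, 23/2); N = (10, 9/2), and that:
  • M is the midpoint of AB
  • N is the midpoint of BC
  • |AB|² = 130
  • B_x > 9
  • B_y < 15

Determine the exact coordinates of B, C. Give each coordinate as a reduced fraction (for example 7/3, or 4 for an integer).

B = (18, 8)
C = (2, 1)

1. B_x = 18  [B = 2·M−A = 2·(27/2, 23/2)−(9, 15)]
2. B_y = 8  [B = 2·M−A = 2·(27/2, 23/2)−(9, 15)]
   so B = (18, 8)
3. C_x = 2  [C = 2·N−B = 2·(10, 9/2)−(18, 8)]
4. C_y = 1  [C = 2·N−B = 2·(10, 9/2)−(18, 8)]
   so C = (2, 1)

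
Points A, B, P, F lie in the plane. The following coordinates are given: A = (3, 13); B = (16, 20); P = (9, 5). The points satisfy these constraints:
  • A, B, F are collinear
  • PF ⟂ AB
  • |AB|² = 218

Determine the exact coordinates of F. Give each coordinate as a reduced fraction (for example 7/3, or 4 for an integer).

F = (470/109, 1494/109)

1. F_x = 470/109  [[A, B, F are collinear ⇒ -7x+13y-148=0] ∩ [PF ⟂ AB ⇒ 13x+7y-152=0]]
2. F_y = 1494/109  [[A, B, F are collinear ⇒ -7x+13y-148=0] ∩ [PF ⟂ AB ⇒ 13x+7y-152=0]]
   so F = (470/109, 1494/109)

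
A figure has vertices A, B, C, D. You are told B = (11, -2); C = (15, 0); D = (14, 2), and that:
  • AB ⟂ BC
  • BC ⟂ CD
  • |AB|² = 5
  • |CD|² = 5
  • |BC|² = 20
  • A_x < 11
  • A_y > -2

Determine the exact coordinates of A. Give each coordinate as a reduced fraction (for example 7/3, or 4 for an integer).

1. A_x = 10  [[AB ⟂ BC ⇒ -4x-2y+40=0] ∩ [|A−(11, -2)|²=5]]
2. A_y = 0  [[AB ⟂ BC ⇒ -4x-2y+40=0] ∩ [|A−(11, -2)|²=5]]
   so A = (10, 0)

A = (10, 0)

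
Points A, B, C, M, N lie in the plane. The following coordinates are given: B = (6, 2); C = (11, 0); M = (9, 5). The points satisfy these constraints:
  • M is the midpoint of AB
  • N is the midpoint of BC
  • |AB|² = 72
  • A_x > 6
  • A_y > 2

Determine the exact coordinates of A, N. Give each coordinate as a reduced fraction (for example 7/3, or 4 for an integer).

1. A_x = 12  [A = 2·M−B = 2·(9, 5)−(6, 2)]
2. A_y = 8  [A = 2·M−B = 2·(9, 5)−(6, 2)]
   so A = (12, 8)
3. N_x = 17/2  [2·N = B+C = (6, 2)+(11, 0)]
4. N_y = 1  [2·N = B+C = (6, 2)+(11, 0)]
   so N = (17/2, 1)

A = (12, 8)
N = (17/2, 1)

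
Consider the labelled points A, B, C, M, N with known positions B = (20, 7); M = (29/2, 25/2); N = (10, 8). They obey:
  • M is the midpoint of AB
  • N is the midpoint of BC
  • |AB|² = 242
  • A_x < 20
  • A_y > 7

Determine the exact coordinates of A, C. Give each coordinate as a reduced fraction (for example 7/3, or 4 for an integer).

1. A_x = 9  [A = 2·M−B = 2·(29/2, 25/2)−(20, 7)]
2. A_y = 18  [A = 2·M−B = 2·(29/2, 25/2)−(20, 7)]
   so A = (9, 18)
3. C_x = 0  [C = 2·N−B = 2·(10, 8)−(20, 7)]
4. C_y = 9  [C = 2·N−B = 2·(10, 8)−(20, 7)]
   so C = (0, 9)

A = (9, 18)
C = (0, 9)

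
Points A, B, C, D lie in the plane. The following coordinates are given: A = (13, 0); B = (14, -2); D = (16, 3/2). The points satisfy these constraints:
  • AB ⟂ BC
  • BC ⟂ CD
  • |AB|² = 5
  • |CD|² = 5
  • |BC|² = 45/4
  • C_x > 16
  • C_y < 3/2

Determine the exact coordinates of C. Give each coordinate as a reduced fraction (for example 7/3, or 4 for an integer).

C = (17, -1/2)

1. C_x = 17  [[AB ⟂ BC ⇒ 1x-2y-18=0] ∩ [|C−(16, 3/2)|²=5]]
2. C_y = -1/2  [[AB ⟂ BC ⇒ 1x-2y-18=0] ∩ [|C−(16, 3/2)|²=5]]
   so C = (17, -1/2)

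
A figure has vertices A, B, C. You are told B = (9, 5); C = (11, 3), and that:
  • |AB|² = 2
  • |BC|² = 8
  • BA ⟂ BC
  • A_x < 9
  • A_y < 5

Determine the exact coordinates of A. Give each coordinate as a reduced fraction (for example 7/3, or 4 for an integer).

A = (8, 4)

1. A_x = 8  [[BA ⟂ BC ⇒ 2x-2y-8=0] ∩ [|A−(9, 5)|²=2]]
2. A_y = 4  [[BA ⟂ BC ⇒ 2x-2y-8=0] ∩ [|A−(9, 5)|²=2]]
   so A = (8, 4)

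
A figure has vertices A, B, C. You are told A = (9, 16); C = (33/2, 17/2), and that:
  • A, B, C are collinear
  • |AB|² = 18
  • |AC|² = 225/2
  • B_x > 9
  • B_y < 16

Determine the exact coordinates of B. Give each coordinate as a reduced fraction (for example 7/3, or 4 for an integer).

1. B_x = 12  [[A, B, C are collinear ⇒ -15/2x-15/2y+375/2=0] ∩ [|B−(9, 16)|²=18]]
2. B_y = 13  [[A, B, C are collinear ⇒ -15/2x-15/2y+375/2=0] ∩ [|B−(9, 16)|²=18]]
   so B = (12, 13)

B = (12, 13)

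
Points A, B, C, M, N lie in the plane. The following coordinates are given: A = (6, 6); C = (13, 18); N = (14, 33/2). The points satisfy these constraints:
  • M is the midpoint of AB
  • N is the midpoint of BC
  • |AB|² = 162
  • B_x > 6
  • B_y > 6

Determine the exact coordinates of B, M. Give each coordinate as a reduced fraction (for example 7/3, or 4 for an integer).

1. B_x = 15  [B = 2·N−C = 2·(14, 33/2)−(13, 18)]
2. B_y = 15  [B = 2·N−C = 2·(14, 33/2)−(13, 18)]
   so B = (15, 15)
3. M_x = 21/2  [2·M = A+B = (6, 6)+(15, 15)]
4. M_y = 21/2  [2·M = A+B = (6, 6)+(15, 15)]
   so M = (21/2, 21/2)

B = (15, 15)
M = (21/2, 21/2)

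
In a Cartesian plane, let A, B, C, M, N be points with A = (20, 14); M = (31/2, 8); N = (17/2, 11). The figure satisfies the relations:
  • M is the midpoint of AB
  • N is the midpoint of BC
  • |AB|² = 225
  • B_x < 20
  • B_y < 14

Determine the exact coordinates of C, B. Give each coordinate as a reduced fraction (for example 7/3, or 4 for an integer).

C = (6, 20)
B = (11, 2)

1. B_x = 11  [B = 2·M−A = 2·(31/2, 8)−(20, 14)]
2. B_y = 2  [B = 2·M−A = 2·(31/2, 8)−(20, 14)]
   so B = (11, 2)
3. C_x = 6  [C = 2·N−B = 2·(17/2, 11)−(11, 2)]
4. C_y = 20  [C = 2·N−B = 2·(17/2, 11)−(11, 2)]
   so C = (6, 20)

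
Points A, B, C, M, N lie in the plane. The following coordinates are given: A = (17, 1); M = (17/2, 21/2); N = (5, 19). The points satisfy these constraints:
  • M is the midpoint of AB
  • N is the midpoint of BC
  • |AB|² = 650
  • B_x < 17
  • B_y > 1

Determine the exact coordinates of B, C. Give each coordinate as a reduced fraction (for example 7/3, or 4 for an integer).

B = (0, 20)
C = (10, 18)

1. B_x = 0  [B = 2·M−A = 2·(17/2, 21/2)−(17, 1)]
2. B_y = 20  [B = 2·M−A = 2·(17/2, 21/2)−(17, 1)]
   so B = (0, 20)
3. C_x = 10  [C = 2·N−B = 2·(5, 19)−(0, 20)]
4. C_y = 18  [C = 2·N−B = 2·(5, 19)−(0, 20)]
   so C = (10, 18)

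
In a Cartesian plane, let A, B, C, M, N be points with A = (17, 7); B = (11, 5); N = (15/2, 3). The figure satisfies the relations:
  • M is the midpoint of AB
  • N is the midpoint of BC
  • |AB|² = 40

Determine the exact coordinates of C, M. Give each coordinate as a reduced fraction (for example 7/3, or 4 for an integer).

1. M_x = 14  [2·M = A+B = (17, 7)+(11, 5)]
2. M_y = 6  [2·M = A+B = (17, 7)+(11, 5)]
   so M = (14, 6)
3. C_x = 4  [C = 2·N−B = 2·(15/2, 3)−(11, 5)]
4. C_y = 1  [C = 2·N−B = 2·(15/2, 3)−(11, 5)]
   so C = (4, 1)

C = (4, 1)
M = (14, 6)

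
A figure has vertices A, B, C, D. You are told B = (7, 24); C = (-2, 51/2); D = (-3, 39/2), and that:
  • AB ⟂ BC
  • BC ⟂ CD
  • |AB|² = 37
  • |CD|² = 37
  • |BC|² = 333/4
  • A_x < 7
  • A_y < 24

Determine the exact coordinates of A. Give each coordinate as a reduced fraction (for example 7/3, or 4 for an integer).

1. A_x = 6  [[AB ⟂ BC ⇒ 9x-3/2y-27=0] ∩ [|A−(7, 24)|²=37]]
2. A_y = 18  [[AB ⟂ BC ⇒ 9x-3/2y-27=0] ∩ [|A−(7, 24)|²=37]]
   so A = (6, 18)

A = (6, 18)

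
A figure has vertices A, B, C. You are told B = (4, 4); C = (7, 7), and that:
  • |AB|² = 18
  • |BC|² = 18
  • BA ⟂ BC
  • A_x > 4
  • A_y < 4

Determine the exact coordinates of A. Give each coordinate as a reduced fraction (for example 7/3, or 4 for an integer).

1. A_x = 7  [[BA ⟂ BC ⇒ 3x+3y-24=0] ∩ [|A−(4, 4)|²=18]]
2. A_y = 1  [[BA ⟂ BC ⇒ 3x+3y-24=0] ∩ [|A−(4, 4)|²=18]]
   so A = (7, 1)

A = (7, 1)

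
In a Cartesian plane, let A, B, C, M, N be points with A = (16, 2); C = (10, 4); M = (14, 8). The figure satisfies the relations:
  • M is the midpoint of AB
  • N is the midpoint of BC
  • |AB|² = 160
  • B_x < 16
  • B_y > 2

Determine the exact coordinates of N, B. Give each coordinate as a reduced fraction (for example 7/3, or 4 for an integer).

N = (11, 9)
B = (12, 14)

1. B_x = 12  [B = 2·M−A = 2·(14, 8)−(16, 2)]
2. B_y = 14  [B = 2·M−A = 2·(14, 8)−(16, 2)]
   so B = (12, 14)
3. N_x = 11  [2·N = B+C = (12, 14)+(10, 4)]
4. N_y = 9  [2·N = B+C = (12, 14)+(10, 4)]
   so N = (11, 9)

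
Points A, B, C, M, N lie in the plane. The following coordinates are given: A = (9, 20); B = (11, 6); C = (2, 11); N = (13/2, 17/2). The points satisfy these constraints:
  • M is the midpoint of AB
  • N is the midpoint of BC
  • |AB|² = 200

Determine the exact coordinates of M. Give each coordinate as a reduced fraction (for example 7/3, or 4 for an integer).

M = (10, 13)

1. M_x = 10  [2·M = A+B = (9, 20)+(11, 6)]
2. M_y = 13  [2·M = A+B = (9, 20)+(11, 6)]
   so M = (10, 13)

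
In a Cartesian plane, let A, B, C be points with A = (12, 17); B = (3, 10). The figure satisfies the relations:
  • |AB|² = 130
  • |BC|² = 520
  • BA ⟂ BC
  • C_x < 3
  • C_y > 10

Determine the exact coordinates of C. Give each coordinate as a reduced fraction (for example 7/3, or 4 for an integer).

C = (-11, 28)

1. C_x = -11  [[BA ⟂ BC ⇒ 9x+7y-97=0] ∩ [|C−(3, 10)|²=520]]
2. C_y = 28  [[BA ⟂ BC ⇒ 9x+7y-97=0] ∩ [|C−(3, 10)|²=520]]
   so C = (-11, 28)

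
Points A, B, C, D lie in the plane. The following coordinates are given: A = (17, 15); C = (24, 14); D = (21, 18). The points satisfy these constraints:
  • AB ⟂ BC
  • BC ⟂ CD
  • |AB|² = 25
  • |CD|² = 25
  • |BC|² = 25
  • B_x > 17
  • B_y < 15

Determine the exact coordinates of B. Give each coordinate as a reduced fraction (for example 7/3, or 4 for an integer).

1. B_x = 20  [[BC ⟂ CD ⇒ 3x-4y-16=0] ∩ [|B−(17, 15)|²=25]]
2. B_y = 11  [[BC ⟂ CD ⇒ 3x-4y-16=0] ∩ [|B−(17, 15)|²=25]]
   so B = (20, 11)

B = (20, 11)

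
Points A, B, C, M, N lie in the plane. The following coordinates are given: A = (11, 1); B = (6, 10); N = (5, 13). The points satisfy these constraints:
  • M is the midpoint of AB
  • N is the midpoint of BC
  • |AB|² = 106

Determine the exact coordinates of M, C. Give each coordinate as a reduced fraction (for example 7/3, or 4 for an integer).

M = (17/2, 11/2)
C = (4, 16)

1. M_x = 17/2  [2·M = A+B = (11, 1)+(6, 10)]
2. M_y = 11/2  [2·M = A+B = (11, 1)+(6, 10)]
   so M = (17/2, 11/2)
3. C_x = 4  [C = 2·N−B = 2·(5, 13)−(6, 10)]
4. C_y = 16  [C = 2·N−B = 2·(5, 13)−(6, 10)]
   so C = (4, 16)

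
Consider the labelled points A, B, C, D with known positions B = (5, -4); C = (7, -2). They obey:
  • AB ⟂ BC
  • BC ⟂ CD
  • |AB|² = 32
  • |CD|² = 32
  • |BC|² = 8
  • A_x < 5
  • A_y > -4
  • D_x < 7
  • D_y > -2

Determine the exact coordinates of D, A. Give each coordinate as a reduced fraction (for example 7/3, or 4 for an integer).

D = (3, 2)
A = (1, 0)

1. D_x = 3  [[BC ⟂ CD ⇒ 2x+2y-10=0] ∩ [|D−(7, -2)|²=32]]
2. D_y = 2  [[BC ⟂ CD ⇒ 2x+2y-10=0] ∩ [|D−(7, -2)|²=32]]
   so D = (3, 2)
3. A_x = 1  [[AB ⟂ BC ⇒ -2x-2y+2=0] ∩ [|A−(5, -4)|²=32]]
4. A_y = 0  [[AB ⟂ BC ⇒ -2x-2y+2=0] ∩ [|A−(5, -4)|²=32]]
   so A = (1, 0)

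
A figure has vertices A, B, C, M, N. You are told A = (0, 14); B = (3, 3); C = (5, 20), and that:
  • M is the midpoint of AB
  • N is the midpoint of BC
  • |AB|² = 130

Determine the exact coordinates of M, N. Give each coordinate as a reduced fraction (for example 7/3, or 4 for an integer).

M = (3/2, 17/2)
N = (4, 23/2)

1. M_x = 3/2  [2·M = A+B = (0, 14)+(3, 3)]
2. M_y = 17/2  [2·M = A+B = (0, 14)+(3, 3)]
   so M = (3/2, 17/2)
3. N_x = 4  [2·N = B+C = (3, 3)+(5, 20)]
4. N_y = 23/2  [2·N = B+C = (3, 3)+(5, 20)]
   so N = (4, 23/2)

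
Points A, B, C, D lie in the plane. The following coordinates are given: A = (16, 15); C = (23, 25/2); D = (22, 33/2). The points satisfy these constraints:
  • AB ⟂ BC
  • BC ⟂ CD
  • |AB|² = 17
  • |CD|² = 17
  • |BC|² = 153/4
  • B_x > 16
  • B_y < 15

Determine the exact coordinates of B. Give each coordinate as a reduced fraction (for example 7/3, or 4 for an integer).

1. B_x = 17  [[BC ⟂ CD ⇒ 1x-4y+27=0] ∩ [|B−(16, 15)|²=17]]
2. B_y = 11  [[BC ⟂ CD ⇒ 1x-4y+27=0] ∩ [|B−(16, 15)|²=17]]
   so B = (17, 11)

B = (17, 11)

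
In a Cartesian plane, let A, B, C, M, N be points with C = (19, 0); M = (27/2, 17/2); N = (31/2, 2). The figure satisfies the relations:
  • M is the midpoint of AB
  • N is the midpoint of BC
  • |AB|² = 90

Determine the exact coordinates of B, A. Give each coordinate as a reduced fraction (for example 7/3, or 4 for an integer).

1. B_x = 12  [B = 2·N−C = 2·(31/2, 2)−(19, 0)]
2. B_y = 4  [B = 2·N−C = 2·(31/2, 2)−(19, 0)]
   so B = (12, 4)
3. A_x = 15  [A = 2·M−B = 2·(27/2, 17/2)−(12, 4)]
4. A_y = 13  [A = 2·M−B = 2·(27/2, 17/2)−(12, 4)]
   so A = (15, 13)

B = (12, 4)
A = (15, 13)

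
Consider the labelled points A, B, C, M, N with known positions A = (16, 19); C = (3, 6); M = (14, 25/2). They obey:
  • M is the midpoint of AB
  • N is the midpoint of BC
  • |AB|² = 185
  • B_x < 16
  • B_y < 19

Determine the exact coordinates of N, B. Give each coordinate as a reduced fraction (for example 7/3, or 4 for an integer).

N = (15/2, 6)
B = (12, 6)

1. B_x = 12  [B = 2·M−A = 2·(14, 25/2)−(16, 19)]
2. B_y = 6  [B = 2·M−A = 2·(14, 25/2)−(16, 19)]
   so B = (12, 6)
3. N_x = 15/2  [2·N = B+C = (12, 6)+(3, 6)]
4. N_y = 6  [2·N = B+C = (12, 6)+(3, 6)]
   so N = (15/2, 6)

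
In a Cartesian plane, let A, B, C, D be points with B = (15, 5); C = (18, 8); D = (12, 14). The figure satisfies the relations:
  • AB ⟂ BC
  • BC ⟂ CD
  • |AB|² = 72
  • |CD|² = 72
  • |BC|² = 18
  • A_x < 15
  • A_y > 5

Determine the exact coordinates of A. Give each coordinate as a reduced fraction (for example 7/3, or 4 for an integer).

A = (9, 11)

1. A_x = 9  [[AB ⟂ BC ⇒ -3x-3y+60=0] ∩ [|A−(15, 5)|²=72]]
2. A_y = 11  [[AB ⟂ BC ⇒ -3x-3y+60=0] ∩ [|A−(15, 5)|²=72]]
   so A = (9, 11)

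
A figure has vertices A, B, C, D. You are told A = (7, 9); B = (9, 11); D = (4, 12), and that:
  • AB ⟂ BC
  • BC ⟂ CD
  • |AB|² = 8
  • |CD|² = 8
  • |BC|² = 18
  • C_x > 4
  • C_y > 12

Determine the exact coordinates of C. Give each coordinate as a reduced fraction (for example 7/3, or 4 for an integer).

C = (6, 14)

1. C_x = 6  [[AB ⟂ BC ⇒ 2x+2y-40=0] ∩ [|C−(4, 12)|²=8]]
2. C_y = 14  [[AB ⟂ BC ⇒ 2x+2y-40=0] ∩ [|C−(4, 12)|²=8]]
   so C = (6, 14)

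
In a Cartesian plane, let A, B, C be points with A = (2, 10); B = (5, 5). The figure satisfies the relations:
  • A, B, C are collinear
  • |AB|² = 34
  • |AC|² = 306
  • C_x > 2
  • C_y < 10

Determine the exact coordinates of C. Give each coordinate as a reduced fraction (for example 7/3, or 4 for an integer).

C = (11, -5)

1. C_x = 11  [[A, B, C are collinear ⇒ 5x+3y-40=0] ∩ [|C−(2, 10)|²=306]]
2. C_y = -5  [[A, B, C are collinear ⇒ 5x+3y-40=0] ∩ [|C−(2, 10)|²=306]]
   so C = (11, -5)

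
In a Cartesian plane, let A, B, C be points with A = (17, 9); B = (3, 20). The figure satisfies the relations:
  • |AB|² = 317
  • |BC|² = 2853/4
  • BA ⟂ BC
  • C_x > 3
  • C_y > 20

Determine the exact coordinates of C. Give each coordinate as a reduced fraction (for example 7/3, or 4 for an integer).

C = (39/2, 41)

1. C_x = 39/2  [[BA ⟂ BC ⇒ 14x-11y+178=0] ∩ [|C−(3, 20)|²=2853/4]]
2. C_y = 41  [[BA ⟂ BC ⇒ 14x-11y+178=0] ∩ [|C−(3, 20)|²=2853/4]]
   so C = (39/2, 41)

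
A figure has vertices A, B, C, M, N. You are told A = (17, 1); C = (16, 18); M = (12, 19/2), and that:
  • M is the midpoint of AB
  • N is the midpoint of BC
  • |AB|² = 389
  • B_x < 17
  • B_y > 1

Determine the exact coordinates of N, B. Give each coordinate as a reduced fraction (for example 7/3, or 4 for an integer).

N = (23/2, 18)
B = (7, 18)

1. B_x = 7  [B = 2·M−A = 2·(12, 19/2)−(17, 1)]
2. B_y = 18  [B = 2·M−A = 2·(12, 19/2)−(17, 1)]
   so B = (7, 18)
3. N_x = 23/2  [2·N = B+C = (7, 18)+(16, 18)]
4. N_y = 18  [2·N = B+C = (7, 18)+(16, 18)]
   so N = (23/2, 18)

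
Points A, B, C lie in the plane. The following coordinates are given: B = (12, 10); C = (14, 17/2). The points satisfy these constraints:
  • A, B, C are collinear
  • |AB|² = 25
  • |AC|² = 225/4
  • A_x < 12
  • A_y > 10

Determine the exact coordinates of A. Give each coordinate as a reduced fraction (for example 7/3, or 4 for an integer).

A = (8, 13)

1. A_x = 8  [[A, B, C are collinear ⇒ 3/2x+2y-38=0] ∩ [|A−(12, 10)|²=25]]
2. A_y = 13  [[A, B, C are collinear ⇒ 3/2x+2y-38=0] ∩ [|A−(12, 10)|²=25]]
   so A = (8, 13)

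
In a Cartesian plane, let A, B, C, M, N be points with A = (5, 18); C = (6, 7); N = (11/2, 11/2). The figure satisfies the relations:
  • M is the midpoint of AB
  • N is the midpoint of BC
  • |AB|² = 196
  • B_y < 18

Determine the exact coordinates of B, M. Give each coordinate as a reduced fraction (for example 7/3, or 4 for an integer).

B = (5, 4)
M = (5, 11)

1. B_x = 5  [B = 2·N−C = 2·(11/2, 11/2)−(6, 7)]
2. B_y = 4  [B = 2·N−C = 2·(11/2, 11/2)−(6, 7)]
   so B = (5, 4)
3. M_x = 5  [2·M = A+B = (5, 18)+(5, 4)]
4. M_y = 11  [2·M = A+B = (5, 18)+(5, 4)]
   so M = (5, 11)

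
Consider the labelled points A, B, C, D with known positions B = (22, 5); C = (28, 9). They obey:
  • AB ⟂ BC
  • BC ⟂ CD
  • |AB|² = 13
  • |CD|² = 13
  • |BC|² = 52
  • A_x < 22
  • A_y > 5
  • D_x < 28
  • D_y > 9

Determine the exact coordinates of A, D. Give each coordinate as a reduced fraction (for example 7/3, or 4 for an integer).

A = (20, 8)
D = (26, 12)

1. A_x = 20  [[AB ⟂ BC ⇒ -6x-4y+152=0] ∩ [|A−(22, 5)|²=13]]
2. A_y = 8  [[AB ⟂ BC ⇒ -6x-4y+152=0] ∩ [|A−(22, 5)|²=13]]
   so A = (20, 8)
3. D_x = 26  [[BC ⟂ CD ⇒ 6x+4y-204=0] ∩ [|D−(28, 9)|²=13]]
4. D_y = 12  [[BC ⟂ CD ⇒ 6x+4y-204=0] ∩ [|D−(28, 9)|²=13]]
   so D = (26, 12)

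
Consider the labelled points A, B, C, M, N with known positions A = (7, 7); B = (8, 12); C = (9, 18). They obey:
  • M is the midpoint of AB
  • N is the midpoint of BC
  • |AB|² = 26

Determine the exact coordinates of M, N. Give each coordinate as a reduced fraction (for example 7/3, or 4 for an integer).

1. M_x = 15/2  [2·M = A+B = (7, 7)+(8, 12)]
2. M_y = 19/2  [2·M = A+B = (7, 7)+(8, 12)]
   so M = (15/2, 19/2)
3. N_x = 17/2  [2·N = B+C = (8, 12)+(9, 18)]
4. N_y = 15  [2·N = B+C = (8, 12)+(9, 18)]
   so N = (17/2, 15)

M = (15/2, 19/2)
N = (17/2, 15)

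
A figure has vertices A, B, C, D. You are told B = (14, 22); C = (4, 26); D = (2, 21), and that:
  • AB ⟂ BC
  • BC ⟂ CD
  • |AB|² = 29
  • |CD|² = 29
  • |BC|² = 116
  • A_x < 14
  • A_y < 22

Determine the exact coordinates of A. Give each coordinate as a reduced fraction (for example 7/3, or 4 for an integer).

1. A_x = 12  [[AB ⟂ BC ⇒ 10x-4y-52=0] ∩ [|A−(14, 22)|²=29]]
2. A_y = 17  [[AB ⟂ BC ⇒ 10x-4y-52=0] ∩ [|A−(14, 22)|²=29]]
   so A = (12, 17)

A = (12, 17)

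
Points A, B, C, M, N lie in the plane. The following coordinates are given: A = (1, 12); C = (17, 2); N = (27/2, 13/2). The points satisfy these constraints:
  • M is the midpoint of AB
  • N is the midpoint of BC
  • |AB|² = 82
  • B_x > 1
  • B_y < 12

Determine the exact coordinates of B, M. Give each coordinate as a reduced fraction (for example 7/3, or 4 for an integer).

B = (10, 11)
M = (11/2, 23/2)

1. B_x = 10  [B = 2·N−C = 2·(27/2, 13/2)−(17, 2)]
2. B_y = 11  [B = 2·N−C = 2·(27/2, 13/2)−(17, 2)]
   so B = (10, 11)
3. M_x = 11/2  [2·M = A+B = (1, 12)+(10, 11)]
4. M_y = 23/2  [2·M = A+B = (1, 12)+(10, 11)]
   so M = (11/2, 23/2)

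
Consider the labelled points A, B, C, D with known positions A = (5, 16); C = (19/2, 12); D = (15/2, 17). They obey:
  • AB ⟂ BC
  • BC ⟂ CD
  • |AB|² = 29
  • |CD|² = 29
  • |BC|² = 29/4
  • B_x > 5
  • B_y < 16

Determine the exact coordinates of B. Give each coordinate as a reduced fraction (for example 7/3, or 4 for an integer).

1. B_x = 7  [[BC ⟂ CD ⇒ 2x-5y+41=0] ∩ [|B−(5, 16)|²=29]]
2. B_y = 11  [[BC ⟂ CD ⇒ 2x-5y+41=0] ∩ [|B−(5, 16)|²=29]]
   so B = (7, 11)

B = (7, 11)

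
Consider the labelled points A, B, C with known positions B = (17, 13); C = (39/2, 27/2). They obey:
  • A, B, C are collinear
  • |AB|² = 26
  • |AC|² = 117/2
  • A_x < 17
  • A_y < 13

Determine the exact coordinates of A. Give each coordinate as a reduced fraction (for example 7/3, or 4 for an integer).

1. A_x = 12  [[A, B, C are collinear ⇒ -1/2x+5/2y-24=0] ∩ [|A−(17, 13)|²=26]]
2. A_y = 12  [[A, B, C are collinear ⇒ -1/2x+5/2y-24=0] ∩ [|A−(17, 13)|²=26]]
   so A = (12, 12)

A = (12, 12)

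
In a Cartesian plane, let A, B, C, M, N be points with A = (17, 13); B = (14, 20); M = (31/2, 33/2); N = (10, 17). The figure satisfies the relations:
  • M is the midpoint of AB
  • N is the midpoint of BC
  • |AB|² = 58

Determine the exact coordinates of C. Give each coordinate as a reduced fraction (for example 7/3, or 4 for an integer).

1. C_x = 6  [C = 2·N−B = 2·(10, 17)−(14, 20)]
2. C_y = 14  [C = 2·N−B = 2·(10, 17)−(14, 20)]
   so C = (6, 14)

C = (6, 14)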